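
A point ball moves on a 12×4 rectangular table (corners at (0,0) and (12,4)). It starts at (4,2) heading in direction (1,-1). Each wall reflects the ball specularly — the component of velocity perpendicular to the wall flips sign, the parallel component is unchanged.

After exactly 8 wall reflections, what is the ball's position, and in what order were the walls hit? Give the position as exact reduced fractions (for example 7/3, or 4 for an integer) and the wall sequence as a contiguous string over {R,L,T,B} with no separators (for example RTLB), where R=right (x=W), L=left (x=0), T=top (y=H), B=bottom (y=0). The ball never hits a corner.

1. t=2 → B at (6,0); v=(1,1)
2. t=4 → T at (10,4); v=(1,-1)
3. t=2 → R at (12,2); v=(-1,-1)
4. t=2 → B at (10,0); v=(-1,1)
5. t=4 → T at (6,4); v=(-1,-1)
6. t=4 → B at (2,0); v=(-1,1)
7. t=2 → L at (0,2); v=(1,1)
8. t=2 → T at (2,4); v=(1,-1)

Final position: (2,4)
Wall sequence: BTRBTBLT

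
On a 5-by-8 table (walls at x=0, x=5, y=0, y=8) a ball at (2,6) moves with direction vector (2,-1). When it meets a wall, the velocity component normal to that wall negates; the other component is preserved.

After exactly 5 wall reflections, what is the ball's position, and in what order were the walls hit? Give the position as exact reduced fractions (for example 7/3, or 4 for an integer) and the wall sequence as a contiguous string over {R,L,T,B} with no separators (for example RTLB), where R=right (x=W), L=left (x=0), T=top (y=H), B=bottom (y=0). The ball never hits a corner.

1. t=3/2 → R at (5,9/2); v=(-2,-1)
2. t=5/2 → L at (0,2); v=(2,-1)
3. t=2 → B at (4,0); v=(2,1)
4. t=1/2 → R at (5,1/2); v=(-2,1)
5. t=5/2 → L at (0,3); v=(2,1)

Final position: (0,3)
Wall sequence: RLBRL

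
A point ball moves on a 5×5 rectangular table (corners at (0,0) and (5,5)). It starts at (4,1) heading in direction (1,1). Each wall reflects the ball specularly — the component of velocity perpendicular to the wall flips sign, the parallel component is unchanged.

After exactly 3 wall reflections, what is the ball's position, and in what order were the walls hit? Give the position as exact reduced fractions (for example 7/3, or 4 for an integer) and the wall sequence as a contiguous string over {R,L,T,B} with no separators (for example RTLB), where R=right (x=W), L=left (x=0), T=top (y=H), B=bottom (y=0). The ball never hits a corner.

1. t=1 → R at (5,2); v=(-1,1)
2. t=3 → T at (2,5); v=(-1,-1)
3. t=2 → L at (0,3); v=(1,-1)

Final position: (0,3)
Wall sequence: RTL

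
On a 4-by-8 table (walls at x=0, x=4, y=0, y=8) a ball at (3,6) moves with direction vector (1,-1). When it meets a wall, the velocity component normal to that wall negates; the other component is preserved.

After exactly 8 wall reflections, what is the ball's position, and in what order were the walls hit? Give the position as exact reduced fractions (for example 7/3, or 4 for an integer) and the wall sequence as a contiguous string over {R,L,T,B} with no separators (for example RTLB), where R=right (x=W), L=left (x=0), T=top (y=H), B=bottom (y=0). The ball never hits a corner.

1. t=1 → R at (4,5); v=(-1,-1)
2. t=4 → L at (0,1); v=(1,-1)
3. t=1 → B at (1,0); v=(1,1)
4. t=3 → R at (4,3); v=(-1,1)
5. t=4 → L at (0,7); v=(1,1)
6. t=1 → T at (1,8); v=(1,-1)
7. t=3 → R at (4,5); v=(-1,-1)
8. t=4 → L at (0,1); v=(1,-1)

Final position: (0,1)
Wall sequence: RLBRLTRL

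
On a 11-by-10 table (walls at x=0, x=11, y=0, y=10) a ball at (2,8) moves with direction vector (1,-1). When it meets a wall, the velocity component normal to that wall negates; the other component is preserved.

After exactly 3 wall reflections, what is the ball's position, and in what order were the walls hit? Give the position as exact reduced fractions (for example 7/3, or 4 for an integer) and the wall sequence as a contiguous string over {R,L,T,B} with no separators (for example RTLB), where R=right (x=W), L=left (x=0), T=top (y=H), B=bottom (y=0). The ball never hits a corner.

Final position: (2,10)
Wall sequence: BRT

1. t=8 → B at (10,0); v=(1,1)
2. t=1 → R at (11,1); v=(-1,1)
3. t=9 → T at (2,10); v=(-1,-1)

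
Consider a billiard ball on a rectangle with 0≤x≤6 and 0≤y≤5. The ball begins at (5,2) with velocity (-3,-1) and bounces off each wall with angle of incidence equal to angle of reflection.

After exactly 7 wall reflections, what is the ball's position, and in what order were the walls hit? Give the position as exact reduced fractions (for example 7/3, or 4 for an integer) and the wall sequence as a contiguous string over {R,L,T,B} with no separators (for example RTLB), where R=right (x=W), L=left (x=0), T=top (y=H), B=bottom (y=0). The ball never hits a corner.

Final position: (0,7/3)
Wall sequence: LBRLTRL

1. t=5/3 → L at (0,1/3); v=(3,-1)
2. t=1/3 → B at (1,0); v=(3,1)
3. t=5/3 → R at (6,5/3); v=(-3,1)
4. t=2 → L at (0,11/3); v=(3,1)
5. t=4/3 → T at (4,5); v=(3,-1)
6. t=2/3 → R at (6,13/3); v=(-3,-1)
7. t=2 → L at (0,7/3); v=(3,-1)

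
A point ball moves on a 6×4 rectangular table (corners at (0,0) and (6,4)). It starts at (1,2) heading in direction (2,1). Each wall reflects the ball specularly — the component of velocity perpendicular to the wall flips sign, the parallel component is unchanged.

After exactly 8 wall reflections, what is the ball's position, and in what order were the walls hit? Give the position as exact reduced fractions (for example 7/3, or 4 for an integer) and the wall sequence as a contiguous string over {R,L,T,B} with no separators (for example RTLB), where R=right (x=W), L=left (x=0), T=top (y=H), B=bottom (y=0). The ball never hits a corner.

Final position: (5,0)
Wall sequence: TRLBRTLB

1. t=2 → T at (5,4); v=(2,-1)
2. t=1/2 → R at (6,7/2); v=(-2,-1)
3. t=3 → L at (0,1/2); v=(2,-1)
4. t=1/2 → B at (1,0); v=(2,1)
5. t=5/2 → R at (6,5/2); v=(-2,1)
6. t=3/2 → T at (3,4); v=(-2,-1)
7. t=3/2 → L at (0,5/2); v=(2,-1)
8. t=5/2 → B at (5,0); v=(2,1)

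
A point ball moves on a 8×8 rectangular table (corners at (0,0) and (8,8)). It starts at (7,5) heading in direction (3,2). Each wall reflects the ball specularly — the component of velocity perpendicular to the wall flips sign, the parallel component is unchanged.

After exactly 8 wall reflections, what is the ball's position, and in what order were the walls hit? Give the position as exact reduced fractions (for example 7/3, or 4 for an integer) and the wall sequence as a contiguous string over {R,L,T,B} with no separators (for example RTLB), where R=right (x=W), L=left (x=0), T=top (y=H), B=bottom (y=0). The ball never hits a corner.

1. t=1/3 → R at (8,17/3); v=(-3,2)
2. t=7/6 → T at (9/2,8); v=(-3,-2)
3. t=3/2 → L at (0,5); v=(3,-2)
4. t=5/2 → B at (15/2,0); v=(3,2)
5. t=1/6 → R at (8,1/3); v=(-3,2)
6. t=8/3 → L at (0,17/3); v=(3,2)
7. t=7/6 → T at (7/2,8); v=(3,-2)
8. t=3/2 → R at (8,5); v=(-3,-2)

Final position: (8,5)
Wall sequence: RTLBRLTR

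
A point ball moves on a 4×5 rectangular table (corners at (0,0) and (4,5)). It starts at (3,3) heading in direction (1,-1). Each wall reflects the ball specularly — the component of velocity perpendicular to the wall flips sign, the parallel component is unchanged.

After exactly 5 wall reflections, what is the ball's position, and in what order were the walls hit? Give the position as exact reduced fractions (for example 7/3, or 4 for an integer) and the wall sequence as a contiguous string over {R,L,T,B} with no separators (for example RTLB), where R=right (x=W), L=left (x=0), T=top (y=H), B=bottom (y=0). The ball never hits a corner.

Final position: (4,4)
Wall sequence: RBLTR

1. t=1 → R at (4,2); v=(-1,-1)
2. t=2 → B at (2,0); v=(-1,1)
3. t=2 → L at (0,2); v=(1,1)
4. t=3 → T at (3,5); v=(1,-1)
5. t=1 → R at (4,4); v=(-1,-1)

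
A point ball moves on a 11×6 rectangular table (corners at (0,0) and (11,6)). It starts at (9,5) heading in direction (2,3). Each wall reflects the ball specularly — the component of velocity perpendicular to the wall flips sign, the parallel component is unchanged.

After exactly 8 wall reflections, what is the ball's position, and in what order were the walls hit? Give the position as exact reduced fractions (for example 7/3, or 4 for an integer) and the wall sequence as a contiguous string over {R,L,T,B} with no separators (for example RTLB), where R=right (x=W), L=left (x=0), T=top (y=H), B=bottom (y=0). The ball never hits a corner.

1. t=1/3 → T at (29/3,6); v=(2,-3)
2. t=2/3 → R at (11,4); v=(-2,-3)
3. t=4/3 → B at (25/3,0); v=(-2,3)
4. t=2 → T at (13/3,6); v=(-2,-3)
5. t=2 → B at (1/3,0); v=(-2,3)
6. t=1/6 → L at (0,1/2); v=(2,3)
7. t=11/6 → T at (11/3,6); v=(2,-3)
8. t=2 → B at (23/3,0); v=(2,3)

Final position: (23/3,0)
Wall sequence: TRBTBLTB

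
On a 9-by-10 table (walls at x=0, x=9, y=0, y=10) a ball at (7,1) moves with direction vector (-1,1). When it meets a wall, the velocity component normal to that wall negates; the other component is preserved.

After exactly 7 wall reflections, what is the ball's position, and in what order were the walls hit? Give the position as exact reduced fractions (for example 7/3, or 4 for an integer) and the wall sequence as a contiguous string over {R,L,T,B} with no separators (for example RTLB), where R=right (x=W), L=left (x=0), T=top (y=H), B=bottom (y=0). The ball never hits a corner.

Final position: (9,5)
Wall sequence: LTRBLTR

1. t=7 → L at (0,8); v=(1,1)
2. t=2 → T at (2,10); v=(1,-1)
3. t=7 → R at (9,3); v=(-1,-1)
4. t=3 → B at (6,0); v=(-1,1)
5. t=6 → L at (0,6); v=(1,1)
6. t=4 → T at (4,10); v=(1,-1)
7. t=5 → R at (9,5); v=(-1,-1)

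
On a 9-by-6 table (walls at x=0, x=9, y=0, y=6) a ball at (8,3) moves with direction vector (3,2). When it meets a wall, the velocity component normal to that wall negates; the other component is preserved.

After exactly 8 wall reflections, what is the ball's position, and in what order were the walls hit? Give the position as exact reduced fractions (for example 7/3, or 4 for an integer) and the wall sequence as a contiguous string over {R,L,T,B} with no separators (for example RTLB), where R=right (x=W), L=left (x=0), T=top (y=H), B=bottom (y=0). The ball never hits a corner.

1. t=1/3 → R at (9,11/3); v=(-3,2)
2. t=7/6 → T at (11/2,6); v=(-3,-2)
3. t=11/6 → L at (0,7/3); v=(3,-2)
4. t=7/6 → B at (7/2,0); v=(3,2)
5. t=11/6 → R at (9,11/3); v=(-3,2)
6. t=7/6 → T at (11/2,6); v=(-3,-2)
7. t=11/6 → L at (0,7/3); v=(3,-2)
8. t=7/6 → B at (7/2,0); v=(3,2)

Final position: (7/2,0)
Wall sequence: RTLBRTLB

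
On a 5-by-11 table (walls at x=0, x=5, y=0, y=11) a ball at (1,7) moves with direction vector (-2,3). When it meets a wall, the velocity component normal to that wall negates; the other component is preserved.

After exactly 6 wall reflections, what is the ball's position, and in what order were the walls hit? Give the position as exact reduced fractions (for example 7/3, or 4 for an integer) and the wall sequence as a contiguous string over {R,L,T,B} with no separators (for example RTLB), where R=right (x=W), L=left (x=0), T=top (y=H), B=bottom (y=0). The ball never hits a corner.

1. t=1/2 → L at (0,17/2); v=(2,3)
2. t=5/6 → T at (5/3,11); v=(2,-3)
3. t=5/3 → R at (5,6); v=(-2,-3)
4. t=2 → B at (1,0); v=(-2,3)
5. t=1/2 → L at (0,3/2); v=(2,3)
6. t=5/2 → R at (5,9); v=(-2,3)

Final position: (5,9)
Wall sequence: LTRBLR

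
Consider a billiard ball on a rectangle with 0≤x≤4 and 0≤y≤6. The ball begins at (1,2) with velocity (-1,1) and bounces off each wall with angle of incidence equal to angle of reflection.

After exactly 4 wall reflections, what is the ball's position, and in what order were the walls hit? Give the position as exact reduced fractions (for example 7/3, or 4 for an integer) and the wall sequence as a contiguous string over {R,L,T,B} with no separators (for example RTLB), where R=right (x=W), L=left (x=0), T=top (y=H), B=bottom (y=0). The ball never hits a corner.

Final position: (0,1)
Wall sequence: LTRL

1. t=1 → L at (0,3); v=(1,1)
2. t=3 → T at (3,6); v=(1,-1)
3. t=1 → R at (4,5); v=(-1,-1)
4. t=4 → L at (0,1); v=(1,-1)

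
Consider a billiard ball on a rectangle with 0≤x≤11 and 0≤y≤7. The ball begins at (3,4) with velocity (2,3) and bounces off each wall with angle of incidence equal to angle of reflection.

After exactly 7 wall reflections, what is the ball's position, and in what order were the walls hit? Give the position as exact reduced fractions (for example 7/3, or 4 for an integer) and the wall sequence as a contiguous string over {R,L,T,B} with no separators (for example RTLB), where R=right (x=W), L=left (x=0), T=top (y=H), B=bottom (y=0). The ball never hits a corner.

1. t=1 → T at (5,7); v=(2,-3)
2. t=7/3 → B at (29/3,0); v=(2,3)
3. t=2/3 → R at (11,2); v=(-2,3)
4. t=5/3 → T at (23/3,7); v=(-2,-3)
5. t=7/3 → B at (3,0); v=(-2,3)
6. t=3/2 → L at (0,9/2); v=(2,3)
7. t=5/6 → T at (5/3,7); v=(2,-3)

Final position: (5/3,7)
Wall sequence: TBRTBLT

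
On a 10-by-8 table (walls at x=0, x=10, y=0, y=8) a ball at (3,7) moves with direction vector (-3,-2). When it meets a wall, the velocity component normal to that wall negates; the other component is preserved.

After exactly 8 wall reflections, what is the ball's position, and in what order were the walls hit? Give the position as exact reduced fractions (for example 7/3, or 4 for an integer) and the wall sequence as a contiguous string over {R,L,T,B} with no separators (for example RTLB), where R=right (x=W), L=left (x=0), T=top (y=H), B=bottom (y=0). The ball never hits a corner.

1. t=1 → L at (0,5); v=(3,-2)
2. t=5/2 → B at (15/2,0); v=(3,2)
3. t=5/6 → R at (10,5/3); v=(-3,2)
4. t=19/6 → T at (1/2,8); v=(-3,-2)
5. t=1/6 → L at (0,23/3); v=(3,-2)
6. t=10/3 → R at (10,1); v=(-3,-2)
7. t=1/2 → B at (17/2,0); v=(-3,2)
8. t=17/6 → L at (0,17/3); v=(3,2)

Final position: (0,17/3)
Wall sequence: LBRTLRBL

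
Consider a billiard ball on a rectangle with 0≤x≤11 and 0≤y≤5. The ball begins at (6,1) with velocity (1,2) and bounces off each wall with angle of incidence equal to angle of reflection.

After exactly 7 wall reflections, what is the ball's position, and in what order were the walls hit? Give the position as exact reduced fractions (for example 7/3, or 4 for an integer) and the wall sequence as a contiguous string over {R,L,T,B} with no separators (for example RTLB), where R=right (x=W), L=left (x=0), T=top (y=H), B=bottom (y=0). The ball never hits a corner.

Final position: (3/2,0)
Wall sequence: TBRTBTB

1. t=2 → T at (8,5); v=(1,-2)
2. t=5/2 → B at (21/2,0); v=(1,2)
3. t=1/2 → R at (11,1); v=(-1,2)
4. t=2 → T at (9,5); v=(-1,-2)
5. t=5/2 → B at (13/2,0); v=(-1,2)
6. t=5/2 → T at (4,5); v=(-1,-2)
7. t=5/2 → B at (3/2,0); v=(-1,2)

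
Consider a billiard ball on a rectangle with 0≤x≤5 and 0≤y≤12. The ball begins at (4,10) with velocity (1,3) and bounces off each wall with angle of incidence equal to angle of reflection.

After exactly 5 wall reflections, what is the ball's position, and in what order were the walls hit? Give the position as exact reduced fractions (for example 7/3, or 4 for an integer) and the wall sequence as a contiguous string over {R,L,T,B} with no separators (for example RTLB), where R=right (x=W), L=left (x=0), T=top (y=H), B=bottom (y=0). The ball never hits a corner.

Final position: (8/3,12)
Wall sequence: TRBLT

1. t=2/3 → T at (14/3,12); v=(1,-3)
2. t=1/3 → R at (5,11); v=(-1,-3)
3. t=11/3 → B at (4/3,0); v=(-1,3)
4. t=4/3 → L at (0,4); v=(1,3)
5. t=8/3 → T at (8/3,12); v=(1,-3)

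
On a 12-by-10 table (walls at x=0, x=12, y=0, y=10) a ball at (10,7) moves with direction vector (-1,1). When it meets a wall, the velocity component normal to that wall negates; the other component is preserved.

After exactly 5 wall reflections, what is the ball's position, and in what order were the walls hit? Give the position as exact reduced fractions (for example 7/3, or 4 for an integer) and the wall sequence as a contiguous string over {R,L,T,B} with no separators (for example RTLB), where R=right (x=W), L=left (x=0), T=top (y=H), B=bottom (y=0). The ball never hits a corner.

1. t=3 → T at (7,10); v=(-1,-1)
2. t=7 → L at (0,3); v=(1,-1)
3. t=3 → B at (3,0); v=(1,1)
4. t=9 → R at (12,9); v=(-1,1)
5. t=1 → T at (11,10); v=(-1,-1)

Final position: (11,10)
Wall sequence: TLBRT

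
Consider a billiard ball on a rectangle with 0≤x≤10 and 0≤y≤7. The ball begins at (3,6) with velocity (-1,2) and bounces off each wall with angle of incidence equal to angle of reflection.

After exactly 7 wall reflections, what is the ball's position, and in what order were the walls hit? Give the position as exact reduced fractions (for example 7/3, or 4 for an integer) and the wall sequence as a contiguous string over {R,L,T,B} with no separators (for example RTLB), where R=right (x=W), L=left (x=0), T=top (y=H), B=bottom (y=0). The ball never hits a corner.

1. t=1/2 → T at (5/2,7); v=(-1,-2)
2. t=5/2 → L at (0,2); v=(1,-2)
3. t=1 → B at (1,0); v=(1,2)
4. t=7/2 → T at (9/2,7); v=(1,-2)
5. t=7/2 → B at (8,0); v=(1,2)
6. t=2 → R at (10,4); v=(-1,2)
7. t=3/2 → T at (17/2,7); v=(-1,-2)

Final position: (17/2,7)
Wall sequence: TLBTBRT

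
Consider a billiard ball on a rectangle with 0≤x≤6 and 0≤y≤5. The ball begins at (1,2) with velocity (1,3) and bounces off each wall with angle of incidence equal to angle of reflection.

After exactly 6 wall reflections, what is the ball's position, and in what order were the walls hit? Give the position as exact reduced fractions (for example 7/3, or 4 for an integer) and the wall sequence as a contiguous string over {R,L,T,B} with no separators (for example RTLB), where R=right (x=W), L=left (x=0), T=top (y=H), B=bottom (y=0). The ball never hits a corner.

Final position: (10/3,5)
Wall sequence: TBTRBT

1. t=1 → T at (2,5); v=(1,-3)
2. t=5/3 → B at (11/3,0); v=(1,3)
3. t=5/3 → T at (16/3,5); v=(1,-3)
4. t=2/3 → R at (6,3); v=(-1,-3)
5. t=1 → B at (5,0); v=(-1,3)
6. t=5/3 → T at (10/3,5); v=(-1,-3)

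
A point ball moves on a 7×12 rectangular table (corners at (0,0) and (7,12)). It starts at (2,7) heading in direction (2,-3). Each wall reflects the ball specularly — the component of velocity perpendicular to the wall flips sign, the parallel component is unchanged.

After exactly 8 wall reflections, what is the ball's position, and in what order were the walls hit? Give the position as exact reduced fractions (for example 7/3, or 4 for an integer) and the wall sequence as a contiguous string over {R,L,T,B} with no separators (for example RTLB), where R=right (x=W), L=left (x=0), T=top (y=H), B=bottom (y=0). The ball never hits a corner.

Final position: (8/3,12)
Wall sequence: BRLTRBLT

1. t=7/3 → B at (20/3,0); v=(2,3)
2. t=1/6 → R at (7,1/2); v=(-2,3)
3. t=7/2 → L at (0,11); v=(2,3)
4. t=1/3 → T at (2/3,12); v=(2,-3)
5. t=19/6 → R at (7,5/2); v=(-2,-3)
6. t=5/6 → B at (16/3,0); v=(-2,3)
7. t=8/3 → L at (0,8); v=(2,3)
8. t=4/3 → T at (8/3,12); v=(2,-3)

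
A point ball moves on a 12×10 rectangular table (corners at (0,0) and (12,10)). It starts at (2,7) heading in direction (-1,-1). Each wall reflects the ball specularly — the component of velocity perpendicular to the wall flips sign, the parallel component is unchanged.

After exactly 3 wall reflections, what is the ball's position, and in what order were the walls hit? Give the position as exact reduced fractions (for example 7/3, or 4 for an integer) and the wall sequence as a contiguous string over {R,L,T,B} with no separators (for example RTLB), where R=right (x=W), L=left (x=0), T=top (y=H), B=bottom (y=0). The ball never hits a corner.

Final position: (12,7)
Wall sequence: LBR

1. t=2 → L at (0,5); v=(1,-1)
2. t=5 → B at (5,0); v=(1,1)
3. t=7 → R at (12,7); v=(-1,1)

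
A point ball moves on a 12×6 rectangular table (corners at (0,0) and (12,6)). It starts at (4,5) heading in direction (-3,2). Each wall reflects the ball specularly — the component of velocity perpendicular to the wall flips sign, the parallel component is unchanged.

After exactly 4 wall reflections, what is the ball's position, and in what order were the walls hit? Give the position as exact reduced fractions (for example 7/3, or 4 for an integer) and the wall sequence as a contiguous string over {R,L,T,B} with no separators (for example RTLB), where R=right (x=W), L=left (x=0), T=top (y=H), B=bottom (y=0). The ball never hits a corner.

1. t=1/2 → T at (5/2,6); v=(-3,-2)
2. t=5/6 → L at (0,13/3); v=(3,-2)
3. t=13/6 → B at (13/2,0); v=(3,2)
4. t=11/6 → R at (12,11/3); v=(-3,2)

Final position: (12,11/3)
Wall sequence: TLBR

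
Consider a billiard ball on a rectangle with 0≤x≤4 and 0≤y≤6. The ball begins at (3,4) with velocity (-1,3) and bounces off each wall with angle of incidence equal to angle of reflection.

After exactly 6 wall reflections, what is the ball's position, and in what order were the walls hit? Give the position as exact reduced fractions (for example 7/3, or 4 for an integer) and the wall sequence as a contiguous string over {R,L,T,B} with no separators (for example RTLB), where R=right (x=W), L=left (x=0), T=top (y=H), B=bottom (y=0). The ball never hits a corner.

1. t=2/3 → T at (7/3,6); v=(-1,-3)
2. t=2 → B at (1/3,0); v=(-1,3)
3. t=1/3 → L at (0,1); v=(1,3)
4. t=5/3 → T at (5/3,6); v=(1,-3)
5. t=2 → B at (11/3,0); v=(1,3)
6. t=1/3 → R at (4,1); v=(-1,3)

Final position: (4,1)
Wall sequence: TBLTBR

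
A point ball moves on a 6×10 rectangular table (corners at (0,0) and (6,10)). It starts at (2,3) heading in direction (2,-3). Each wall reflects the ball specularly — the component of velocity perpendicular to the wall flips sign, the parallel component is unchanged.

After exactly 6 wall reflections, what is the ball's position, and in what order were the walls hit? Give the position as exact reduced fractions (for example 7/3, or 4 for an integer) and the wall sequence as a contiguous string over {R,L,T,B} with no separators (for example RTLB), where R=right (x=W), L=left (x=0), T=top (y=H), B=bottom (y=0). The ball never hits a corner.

1. t=1 → B at (4,0); v=(2,3)
2. t=1 → R at (6,3); v=(-2,3)
3. t=7/3 → T at (4/3,10); v=(-2,-3)
4. t=2/3 → L at (0,8); v=(2,-3)
5. t=8/3 → B at (16/3,0); v=(2,3)
6. t=1/3 → R at (6,1); v=(-2,3)

Final position: (6,1)
Wall sequence: BRTLBR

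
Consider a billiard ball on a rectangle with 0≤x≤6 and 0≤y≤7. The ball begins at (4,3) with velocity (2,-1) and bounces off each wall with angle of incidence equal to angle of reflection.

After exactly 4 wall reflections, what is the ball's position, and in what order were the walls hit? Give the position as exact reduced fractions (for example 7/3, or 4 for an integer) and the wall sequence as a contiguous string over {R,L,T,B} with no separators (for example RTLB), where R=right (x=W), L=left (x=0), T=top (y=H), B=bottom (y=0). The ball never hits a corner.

Final position: (6,4)
Wall sequence: RBLR

1. t=1 → R at (6,2); v=(-2,-1)
2. t=2 → B at (2,0); v=(-2,1)
3. t=1 → L at (0,1); v=(2,1)
4. t=3 → R at (6,4); v=(-2,1)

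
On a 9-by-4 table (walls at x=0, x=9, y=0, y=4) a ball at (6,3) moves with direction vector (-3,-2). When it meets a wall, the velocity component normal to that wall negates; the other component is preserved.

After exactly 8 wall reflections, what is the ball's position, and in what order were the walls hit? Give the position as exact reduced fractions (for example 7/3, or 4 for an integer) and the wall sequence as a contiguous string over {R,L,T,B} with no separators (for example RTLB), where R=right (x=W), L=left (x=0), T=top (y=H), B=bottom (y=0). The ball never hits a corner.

1. t=3/2 → B at (3/2,0); v=(-3,2)
2. t=1/2 → L at (0,1); v=(3,2)
3. t=3/2 → T at (9/2,4); v=(3,-2)
4. t=3/2 → R at (9,1); v=(-3,-2)
5. t=1/2 → B at (15/2,0); v=(-3,2)
6. t=2 → T at (3/2,4); v=(-3,-2)
7. t=1/2 → L at (0,3); v=(3,-2)
8. t=3/2 → B at (9/2,0); v=(3,2)

Final position: (9/2,0)
Wall sequence: BLTRBTLB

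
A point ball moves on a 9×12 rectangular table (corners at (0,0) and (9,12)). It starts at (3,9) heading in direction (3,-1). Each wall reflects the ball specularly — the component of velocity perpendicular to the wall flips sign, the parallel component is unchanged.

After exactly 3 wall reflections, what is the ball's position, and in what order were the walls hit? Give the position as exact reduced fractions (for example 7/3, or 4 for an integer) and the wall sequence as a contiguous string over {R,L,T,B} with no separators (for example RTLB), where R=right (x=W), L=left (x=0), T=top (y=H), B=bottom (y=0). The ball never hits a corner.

Final position: (9,1)
Wall sequence: RLR

1. t=2 → R at (9,7); v=(-3,-1)
2. t=3 → L at (0,4); v=(3,-1)
3. t=3 → R at (9,1); v=(-3,-1)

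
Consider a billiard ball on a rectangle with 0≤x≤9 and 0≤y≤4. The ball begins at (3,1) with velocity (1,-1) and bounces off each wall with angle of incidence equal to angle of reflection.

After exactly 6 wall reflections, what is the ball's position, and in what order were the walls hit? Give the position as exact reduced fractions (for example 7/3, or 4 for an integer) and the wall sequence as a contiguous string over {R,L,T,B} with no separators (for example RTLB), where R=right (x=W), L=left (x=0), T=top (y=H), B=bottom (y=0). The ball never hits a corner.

Final position: (0,2)
Wall sequence: BTRBTL

1. t=1 → B at (4,0); v=(1,1)
2. t=4 → T at (8,4); v=(1,-1)
3. t=1 → R at (9,3); v=(-1,-1)
4. t=3 → B at (6,0); v=(-1,1)
5. t=4 → T at (2,4); v=(-1,-1)
6. t=2 → L at (0,2); v=(1,-1)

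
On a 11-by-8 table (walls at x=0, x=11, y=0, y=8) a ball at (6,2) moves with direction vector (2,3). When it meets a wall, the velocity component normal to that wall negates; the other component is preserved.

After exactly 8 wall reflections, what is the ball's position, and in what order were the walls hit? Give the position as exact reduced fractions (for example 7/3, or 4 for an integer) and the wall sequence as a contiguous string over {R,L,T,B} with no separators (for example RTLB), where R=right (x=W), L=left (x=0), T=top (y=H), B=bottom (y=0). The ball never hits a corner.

1. t=2 → T at (10,8); v=(2,-3)
2. t=1/2 → R at (11,13/2); v=(-2,-3)
3. t=13/6 → B at (20/3,0); v=(-2,3)
4. t=8/3 → T at (4/3,8); v=(-2,-3)
5. t=2/3 → L at (0,6); v=(2,-3)
6. t=2 → B at (4,0); v=(2,3)
7. t=8/3 → T at (28/3,8); v=(2,-3)
8. t=5/6 → R at (11,11/2); v=(-2,-3)

Final position: (11,11/2)
Wall sequence: TRBTLBTR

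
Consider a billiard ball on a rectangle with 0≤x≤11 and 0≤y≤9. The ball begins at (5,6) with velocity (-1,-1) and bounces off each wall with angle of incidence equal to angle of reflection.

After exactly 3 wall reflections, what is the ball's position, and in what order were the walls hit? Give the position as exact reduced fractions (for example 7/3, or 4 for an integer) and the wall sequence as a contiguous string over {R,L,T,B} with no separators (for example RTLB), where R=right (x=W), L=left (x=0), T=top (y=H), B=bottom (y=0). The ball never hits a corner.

Final position: (10,9)
Wall sequence: LBT

1. t=5 → L at (0,1); v=(1,-1)
2. t=1 → B at (1,0); v=(1,1)
3. t=9 → T at (10,9); v=(1,-1)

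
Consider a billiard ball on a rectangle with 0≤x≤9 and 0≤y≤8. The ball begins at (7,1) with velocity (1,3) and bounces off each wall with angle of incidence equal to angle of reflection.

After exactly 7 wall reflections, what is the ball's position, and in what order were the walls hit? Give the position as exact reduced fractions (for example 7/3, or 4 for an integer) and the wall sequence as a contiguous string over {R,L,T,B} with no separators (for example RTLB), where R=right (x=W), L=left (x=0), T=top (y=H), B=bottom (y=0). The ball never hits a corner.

1. t=2 → R at (9,7); v=(-1,3)
2. t=1/3 → T at (26/3,8); v=(-1,-3)
3. t=8/3 → B at (6,0); v=(-1,3)
4. t=8/3 → T at (10/3,8); v=(-1,-3)
5. t=8/3 → B at (2/3,0); v=(-1,3)
6. t=2/3 → L at (0,2); v=(1,3)
7. t=2 → T at (2,8); v=(1,-3)

Final position: (2,8)
Wall sequence: RTBTBLT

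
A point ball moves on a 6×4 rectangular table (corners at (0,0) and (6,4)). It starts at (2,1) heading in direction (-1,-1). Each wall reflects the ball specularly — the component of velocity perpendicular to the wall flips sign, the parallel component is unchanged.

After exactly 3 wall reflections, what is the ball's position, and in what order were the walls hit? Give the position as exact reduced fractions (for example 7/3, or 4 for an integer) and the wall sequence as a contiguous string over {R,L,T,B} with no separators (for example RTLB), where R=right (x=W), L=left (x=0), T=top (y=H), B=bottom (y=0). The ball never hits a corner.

Final position: (3,4)
Wall sequence: BLT

1. t=1 → B at (1,0); v=(-1,1)
2. t=1 → L at (0,1); v=(1,1)
3. t=3 → T at (3,4); v=(1,-1)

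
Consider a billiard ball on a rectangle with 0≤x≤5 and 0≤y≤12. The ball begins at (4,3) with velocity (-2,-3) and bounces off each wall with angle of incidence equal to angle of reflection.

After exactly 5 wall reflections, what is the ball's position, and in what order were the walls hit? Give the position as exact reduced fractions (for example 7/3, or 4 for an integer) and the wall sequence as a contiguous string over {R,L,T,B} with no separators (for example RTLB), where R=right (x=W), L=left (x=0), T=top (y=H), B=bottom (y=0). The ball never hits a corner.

1. t=1 → B at (2,0); v=(-2,3)
2. t=1 → L at (0,3); v=(2,3)
3. t=5/2 → R at (5,21/2); v=(-2,3)
4. t=1/2 → T at (4,12); v=(-2,-3)
5. t=2 → L at (0,6); v=(2,-3)

Final position: (0,6)
Wall sequence: BLRTL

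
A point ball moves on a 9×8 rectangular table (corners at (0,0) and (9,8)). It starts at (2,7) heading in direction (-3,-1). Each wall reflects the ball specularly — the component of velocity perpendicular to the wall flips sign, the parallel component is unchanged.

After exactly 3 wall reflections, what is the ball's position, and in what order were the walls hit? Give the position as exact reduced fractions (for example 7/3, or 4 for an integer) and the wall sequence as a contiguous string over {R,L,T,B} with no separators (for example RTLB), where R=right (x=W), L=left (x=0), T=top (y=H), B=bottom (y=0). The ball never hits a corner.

1. t=2/3 → L at (0,19/3); v=(3,-1)
2. t=3 → R at (9,10/3); v=(-3,-1)
3. t=3 → L at (0,1/3); v=(3,-1)

Final position: (0,1/3)
Wall sequence: LRL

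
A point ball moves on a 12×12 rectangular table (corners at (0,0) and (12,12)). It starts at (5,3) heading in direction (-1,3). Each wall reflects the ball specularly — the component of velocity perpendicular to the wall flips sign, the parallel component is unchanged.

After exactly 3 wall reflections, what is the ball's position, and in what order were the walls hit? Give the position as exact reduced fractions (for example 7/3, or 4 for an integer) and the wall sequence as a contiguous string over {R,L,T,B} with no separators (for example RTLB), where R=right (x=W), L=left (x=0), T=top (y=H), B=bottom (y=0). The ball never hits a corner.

Final position: (2,0)
Wall sequence: TLB

1. t=3 → T at (2,12); v=(-1,-3)
2. t=2 → L at (0,6); v=(1,-3)
3. t=2 → B at (2,0); v=(1,3)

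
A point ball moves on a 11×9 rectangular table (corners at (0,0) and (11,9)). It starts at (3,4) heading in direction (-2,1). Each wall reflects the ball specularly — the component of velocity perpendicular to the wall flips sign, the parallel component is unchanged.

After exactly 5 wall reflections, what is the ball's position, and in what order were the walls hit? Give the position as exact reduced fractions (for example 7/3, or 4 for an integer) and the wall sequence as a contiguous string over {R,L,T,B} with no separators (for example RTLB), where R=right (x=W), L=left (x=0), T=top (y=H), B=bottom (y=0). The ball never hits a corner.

1. t=3/2 → L at (0,11/2); v=(2,1)
2. t=7/2 → T at (7,9); v=(2,-1)
3. t=2 → R at (11,7); v=(-2,-1)
4. t=11/2 → L at (0,3/2); v=(2,-1)
5. t=3/2 → B at (3,0); v=(2,1)

Final position: (3,0)
Wall sequence: LTRLB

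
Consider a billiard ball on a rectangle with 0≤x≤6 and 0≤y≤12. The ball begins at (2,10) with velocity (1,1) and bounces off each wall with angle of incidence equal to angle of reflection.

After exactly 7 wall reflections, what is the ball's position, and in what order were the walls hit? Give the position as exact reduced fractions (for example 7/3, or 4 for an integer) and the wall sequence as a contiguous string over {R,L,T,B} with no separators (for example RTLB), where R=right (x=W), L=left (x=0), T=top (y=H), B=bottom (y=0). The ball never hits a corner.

1. t=2 → T at (4,12); v=(1,-1)
2. t=2 → R at (6,10); v=(-1,-1)
3. t=6 → L at (0,4); v=(1,-1)
4. t=4 → B at (4,0); v=(1,1)
5. t=2 → R at (6,2); v=(-1,1)
6. t=6 → L at (0,8); v=(1,1)
7. t=4 → T at (4,12); v=(1,-1)

Final position: (4,12)
Wall sequence: TRLBRLT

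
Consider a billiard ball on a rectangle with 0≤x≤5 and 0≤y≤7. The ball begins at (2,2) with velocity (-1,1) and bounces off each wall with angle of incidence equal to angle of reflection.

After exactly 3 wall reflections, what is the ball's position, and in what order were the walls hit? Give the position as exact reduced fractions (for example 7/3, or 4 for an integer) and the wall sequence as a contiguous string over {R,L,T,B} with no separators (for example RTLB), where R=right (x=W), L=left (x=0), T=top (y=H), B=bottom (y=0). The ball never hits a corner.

1. t=2 → L at (0,4); v=(1,1)
2. t=3 → T at (3,7); v=(1,-1)
3. t=2 → R at (5,5); v=(-1,-1)

Final position: (5,5)
Wall sequence: LTR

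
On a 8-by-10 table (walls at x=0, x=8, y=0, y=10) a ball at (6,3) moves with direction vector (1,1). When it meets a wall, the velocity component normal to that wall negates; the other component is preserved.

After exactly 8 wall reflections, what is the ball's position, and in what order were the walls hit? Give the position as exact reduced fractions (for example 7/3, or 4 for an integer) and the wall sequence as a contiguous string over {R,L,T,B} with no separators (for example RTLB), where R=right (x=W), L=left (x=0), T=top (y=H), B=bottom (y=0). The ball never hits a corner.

Final position: (8,3)
Wall sequence: RTLBRLTR

1. t=2 → R at (8,5); v=(-1,1)
2. t=5 → T at (3,10); v=(-1,-1)
3. t=3 → L at (0,7); v=(1,-1)
4. t=7 → B at (7,0); v=(1,1)
5. t=1 → R at (8,1); v=(-1,1)
6. t=8 → L at (0,9); v=(1,1)
7. t=1 → T at (1,10); v=(1,-1)
8. t=7 → R at (8,3); v=(-1,-1)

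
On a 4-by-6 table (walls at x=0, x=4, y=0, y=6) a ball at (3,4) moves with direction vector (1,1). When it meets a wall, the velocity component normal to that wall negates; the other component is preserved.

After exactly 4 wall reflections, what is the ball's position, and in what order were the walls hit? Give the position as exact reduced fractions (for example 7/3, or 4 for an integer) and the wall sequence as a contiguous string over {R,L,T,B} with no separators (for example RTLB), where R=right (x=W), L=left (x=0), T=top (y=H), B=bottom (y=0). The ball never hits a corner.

1. t=1 → R at (4,5); v=(-1,1)
2. t=1 → T at (3,6); v=(-1,-1)
3. t=3 → L at (0,3); v=(1,-1)
4. t=3 → B at (3,0); v=(1,1)

Final position: (3,0)
Wall sequence: RTLB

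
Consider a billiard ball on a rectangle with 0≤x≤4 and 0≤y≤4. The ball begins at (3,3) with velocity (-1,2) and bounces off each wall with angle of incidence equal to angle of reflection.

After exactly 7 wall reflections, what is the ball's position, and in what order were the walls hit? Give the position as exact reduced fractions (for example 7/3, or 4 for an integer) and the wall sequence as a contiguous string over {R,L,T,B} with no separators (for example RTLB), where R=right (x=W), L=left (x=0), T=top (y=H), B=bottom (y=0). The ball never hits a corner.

Final position: (5/2,4)
Wall sequence: TBLTBRT

1. t=1/2 → T at (5/2,4); v=(-1,-2)
2. t=2 → B at (1/2,0); v=(-1,2)
3. t=1/2 → L at (0,1); v=(1,2)
4. t=3/2 → T at (3/2,4); v=(1,-2)
5. t=2 → B at (7/2,0); v=(1,2)
6. t=1/2 → R at (4,1); v=(-1,2)
7. t=3/2 → T at (5/2,4); v=(-1,-2)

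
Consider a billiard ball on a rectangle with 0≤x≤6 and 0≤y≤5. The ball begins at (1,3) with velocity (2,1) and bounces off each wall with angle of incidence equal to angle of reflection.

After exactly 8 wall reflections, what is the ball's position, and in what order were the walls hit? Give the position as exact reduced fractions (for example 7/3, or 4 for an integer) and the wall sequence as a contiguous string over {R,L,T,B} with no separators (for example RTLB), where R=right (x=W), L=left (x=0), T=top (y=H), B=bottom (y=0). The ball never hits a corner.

Final position: (6,5/2)
Wall sequence: TRLBRLTR

1. t=2 → T at (5,5); v=(2,-1)
2. t=1/2 → R at (6,9/2); v=(-2,-1)
3. t=3 → L at (0,3/2); v=(2,-1)
4. t=3/2 → B at (3,0); v=(2,1)
5. t=3/2 → R at (6,3/2); v=(-2,1)
6. t=3 → L at (0,9/2); v=(2,1)
7. t=1/2 → T at (1,5); v=(2,-1)
8. t=5/2 → R at (6,5/2); v=(-2,-1)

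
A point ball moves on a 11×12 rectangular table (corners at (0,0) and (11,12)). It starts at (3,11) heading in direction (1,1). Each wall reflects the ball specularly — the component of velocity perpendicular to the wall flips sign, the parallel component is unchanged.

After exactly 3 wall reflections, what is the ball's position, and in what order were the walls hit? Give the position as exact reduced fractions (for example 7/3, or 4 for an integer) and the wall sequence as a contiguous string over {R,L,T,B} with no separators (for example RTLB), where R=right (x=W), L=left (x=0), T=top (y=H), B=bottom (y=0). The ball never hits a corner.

Final position: (6,0)
Wall sequence: TRB

1. t=1 → T at (4,12); v=(1,-1)
2. t=7 → R at (11,5); v=(-1,-1)
3. t=5 → B at (6,0); v=(-1,1)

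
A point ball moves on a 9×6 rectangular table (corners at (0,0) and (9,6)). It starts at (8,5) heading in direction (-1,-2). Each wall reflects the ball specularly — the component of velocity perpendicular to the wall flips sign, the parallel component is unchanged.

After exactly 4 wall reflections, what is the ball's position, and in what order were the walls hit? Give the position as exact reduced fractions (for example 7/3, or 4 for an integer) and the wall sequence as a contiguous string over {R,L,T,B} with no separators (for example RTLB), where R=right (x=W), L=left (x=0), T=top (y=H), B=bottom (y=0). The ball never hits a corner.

Final position: (1/2,0)
Wall sequence: BTLB

1. t=5/2 → B at (11/2,0); v=(-1,2)
2. t=3 → T at (5/2,6); v=(-1,-2)
3. t=5/2 → L at (0,1); v=(1,-2)
4. t=1/2 → B at (1/2,0); v=(1,2)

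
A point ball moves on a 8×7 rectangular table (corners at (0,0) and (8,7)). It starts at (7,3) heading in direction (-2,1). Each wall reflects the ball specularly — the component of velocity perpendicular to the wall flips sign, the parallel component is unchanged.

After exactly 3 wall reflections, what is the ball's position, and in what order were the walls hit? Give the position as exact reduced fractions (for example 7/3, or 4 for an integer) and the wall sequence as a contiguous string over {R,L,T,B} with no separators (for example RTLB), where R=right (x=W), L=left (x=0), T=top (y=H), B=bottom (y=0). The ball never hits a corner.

Final position: (8,7/2)
Wall sequence: LTR

1. t=7/2 → L at (0,13/2); v=(2,1)
2. t=1/2 → T at (1,7); v=(2,-1)
3. t=7/2 → R at (8,7/2); v=(-2,-1)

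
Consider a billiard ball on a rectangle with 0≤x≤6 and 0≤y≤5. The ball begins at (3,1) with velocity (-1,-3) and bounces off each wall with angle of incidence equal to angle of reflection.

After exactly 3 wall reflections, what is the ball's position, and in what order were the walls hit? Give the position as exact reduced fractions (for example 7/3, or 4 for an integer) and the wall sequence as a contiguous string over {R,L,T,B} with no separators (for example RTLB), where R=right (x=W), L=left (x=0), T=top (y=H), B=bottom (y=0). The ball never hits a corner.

1. t=1/3 → B at (8/3,0); v=(-1,3)
2. t=5/3 → T at (1,5); v=(-1,-3)
3. t=1 → L at (0,2); v=(1,-3)

Final position: (0,2)
Wall sequence: BTL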